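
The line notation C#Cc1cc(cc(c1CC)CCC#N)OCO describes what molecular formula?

C14H15NO2

Heavy atoms from the SMILES: 14 C, 1 N, 2 O.
Implicit hydrogens by atom environment:
  4 × C: 2 H each → 8
  4 × C (aromatic): no H
  2 × C (aromatic): 1 H each → 2
  2 × C: no H
  1 × C: 3 H
  1 × C: 1 H
  1 × N: no H
  1 × O: 1 H
  1 × O: no H
  Total hydrogens = 15.
Molecular formula: C14H15NO2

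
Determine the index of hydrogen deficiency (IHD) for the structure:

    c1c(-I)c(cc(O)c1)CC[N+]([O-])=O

Molecular formula from the SMILES: C8H8INO3.
DoU = (2C + 2 + N − H − X)/2 = (2·8 + 2 + 1 − 8 − 1)/2 = 10/2 = 5.
(Structurally: 1 ring(s) + 4 π bond(s) = 5.)

5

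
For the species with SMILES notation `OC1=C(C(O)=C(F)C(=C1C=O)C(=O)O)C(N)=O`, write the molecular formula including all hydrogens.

C9H6FNO6

Heavy atoms from the SMILES: 9 C, 1 F, 1 N, 6 O.
Implicit hydrogens by atom environment:
  6 × C (aromatic): no H
  3 × O: 1 H each → 3
  3 × O: no H
  2 × C: no H
  1 × C: 1 H
  1 × F: no H
  1 × N: 2 H
  Total hydrogens = 6.
Molecular formula: C9H6FNO6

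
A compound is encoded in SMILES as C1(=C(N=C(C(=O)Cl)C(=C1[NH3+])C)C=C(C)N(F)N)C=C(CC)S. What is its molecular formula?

C14H19ClFN4OS+

Heavy atoms from the SMILES: 14 C, 1 Cl, 1 F, 4 N, 1 O, 1 S.
Implicit hydrogens by atom environment:
  5 × C (aromatic): no H
  3 × C: 3 H each → 9
  3 × C: no H
  2 × C: 1 H each → 2
  1 × C: 2 H
  1 × Cl: no H
  1 × F: no H
  1 × N (charge +1): 3 H
  1 × N: 2 H
  1 × N (aromatic): no H
  1 × N: no H
  1 × O: no H
  1 × S: 1 H
  Total hydrogens = 19.
Net charge +1.
Molecular formula: C14H19ClFN4OS+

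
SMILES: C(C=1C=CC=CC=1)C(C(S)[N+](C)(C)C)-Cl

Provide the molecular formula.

C12H19ClNS+

Heavy atoms from the SMILES: 12 C, 1 Cl, 1 N, 1 S.
Implicit hydrogens by atom environment:
  5 × C (aromatic): 1 H each → 5
  3 × C: 3 H each → 9
  2 × C: 1 H each → 2
  1 × C: 2 H
  1 × C (aromatic): no H
  1 × Cl: no H
  1 × N (charge +1): no H
  1 × S: 1 H
  Total hydrogens = 19.
Net charge +1.
Molecular formula: C12H19ClNS+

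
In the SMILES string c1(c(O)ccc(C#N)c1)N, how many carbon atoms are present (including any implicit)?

The symbol for carbon appears 7 times in the SMILES. Lowercase c denotes aromatic carbon and counts toward C.

7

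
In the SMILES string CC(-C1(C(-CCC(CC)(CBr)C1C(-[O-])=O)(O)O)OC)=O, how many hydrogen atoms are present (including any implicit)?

20

Hydrogens are implicit in SMILES; fill each atom to its normal valence:
  5 × C: no H
  4 × C: 2 H each → 8
  3 × C: 3 H each → 9
  3 × O: no H
  2 × O: 1 H each → 2
  1 × Br: no H
  1 × C: 1 H
  1 × O (charge -1): no H
  Total hydrogens = 20.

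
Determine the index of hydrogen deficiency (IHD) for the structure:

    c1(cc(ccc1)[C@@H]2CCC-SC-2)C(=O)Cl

Molecular formula from the SMILES: C12H13ClOS.
DoU = (2C + 2 + N − H − X)/2 = (2·12 + 2 + 0 − 13 − 1)/2 = 12/2 = 6.
(Structurally: 2 ring(s) + 4 π bond(s) = 6.)

6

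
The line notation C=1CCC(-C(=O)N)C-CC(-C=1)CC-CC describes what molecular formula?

Heavy atoms from the SMILES: 13 C, 1 N, 1 O.
Implicit hydrogens by atom environment:
  7 × C: 2 H each → 14
  4 × C: 1 H each → 4
  1 × C: 3 H
  1 × C: no H
  1 × N: 2 H
  1 × O: no H
  Total hydrogens = 23.
Molecular formula: C13H23NO

C13H23NO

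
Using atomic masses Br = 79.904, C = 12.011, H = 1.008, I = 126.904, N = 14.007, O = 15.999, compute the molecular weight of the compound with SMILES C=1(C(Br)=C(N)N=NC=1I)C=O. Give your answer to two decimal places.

327.91

Molecular formula: C5H3BrIN3O.
M = 1×79.904 + 5×12.011 + 3×1.008 + 1×126.904 + 3×14.007 + 1×15.999 = 327.91 g/mol.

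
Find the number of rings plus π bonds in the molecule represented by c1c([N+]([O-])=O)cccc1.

Molecular formula from the SMILES: C6H5NO2.
DoU = (2C + 2 + N − H − X)/2 = (2·6 + 2 + 1 − 5 − 0)/2 = 10/2 = 5.
(Structurally: 1 ring(s) + 4 π bond(s) = 5.)

5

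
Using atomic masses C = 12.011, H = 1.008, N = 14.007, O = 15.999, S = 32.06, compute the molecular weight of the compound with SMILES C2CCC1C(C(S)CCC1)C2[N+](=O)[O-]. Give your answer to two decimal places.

Molecular formula: C10H17NO2S.
M = 10×12.011 + 17×1.008 + 1×14.007 + 2×15.999 + 1×32.06 = 215.31 g/mol.

215.31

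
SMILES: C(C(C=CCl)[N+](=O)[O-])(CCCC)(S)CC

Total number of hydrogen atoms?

18

Hydrogens are implicit in SMILES; fill each atom to its normal valence:
  4 × C: 2 H each → 8
  3 × C: 1 H each → 3
  2 × C: 3 H each → 6
  1 × C: no H
  1 × Cl: no H
  1 × N (charge +1): no H
  1 × O: no H
  1 × O (charge -1): no H
  1 × S: 1 H
  Total hydrogens = 18.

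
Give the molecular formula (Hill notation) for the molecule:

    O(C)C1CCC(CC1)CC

Heavy atoms from the SMILES: 9 C, 1 O.
Implicit hydrogens by atom environment:
  5 × C: 2 H each → 10
  2 × C: 3 H each → 6
  2 × C: 1 H each → 2
  1 × O: no H
  Total hydrogens = 18.
Molecular formula: C9H18O

C9H18O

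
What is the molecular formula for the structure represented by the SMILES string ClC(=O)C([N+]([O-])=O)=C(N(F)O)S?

Heavy atoms from the SMILES: 3 C, 1 Cl, 1 F, 2 N, 4 O, 1 S.
Implicit hydrogens by atom environment:
  3 × C: no H
  2 × O: no H
  1 × Cl: no H
  1 × F: no H
  1 × N: no H
  1 × N (charge +1): no H
  1 × O: 1 H
  1 × O (charge -1): no H
  1 × S: 1 H
  Total hydrogens = 2.
Molecular formula: C3H2ClFN2O4S

C3H2ClFN2O4S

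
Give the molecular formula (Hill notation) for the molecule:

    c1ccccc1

Heavy atoms from the SMILES: 6 C.
Implicit hydrogens by atom environment:
  6 × C (aromatic): 1 H each → 6
  Total hydrogens = 6.
Molecular formula: C6H6

C6H6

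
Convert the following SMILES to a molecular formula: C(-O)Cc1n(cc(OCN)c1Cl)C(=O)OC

Heavy atoms from the SMILES: 9 C, 1 Cl, 2 N, 4 O.
Implicit hydrogens by atom environment:
  3 × C: 2 H each → 6
  3 × C (aromatic): no H
  3 × O: no H
  1 × C: 3 H
  1 × C (aromatic): 1 H
  1 × C: no H
  1 × Cl: no H
  1 × N: 2 H
  1 × N (aromatic): no H
  1 × O: 1 H
  Total hydrogens = 13.
Molecular formula: C9H13ClN2O4

C9H13ClN2O4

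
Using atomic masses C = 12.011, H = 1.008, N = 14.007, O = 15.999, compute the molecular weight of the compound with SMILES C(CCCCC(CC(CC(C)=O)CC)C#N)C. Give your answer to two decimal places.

Molecular formula: C15H27NO.
M = 15×12.011 + 27×1.008 + 1×14.007 + 1×15.999 = 237.39 g/mol.

237.39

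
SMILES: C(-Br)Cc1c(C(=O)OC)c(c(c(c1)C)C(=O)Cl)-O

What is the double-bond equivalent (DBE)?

Molecular formula from the SMILES: C12H12BrClO4.
DoU = (2C + 2 + N − H − X)/2 = (2·12 + 2 + 0 − 12 − 2)/2 = 12/2 = 6.
(Structurally: 1 ring(s) + 5 π bond(s) = 6.)

6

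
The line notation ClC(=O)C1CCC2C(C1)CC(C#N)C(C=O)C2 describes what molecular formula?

Heavy atoms from the SMILES: 13 C, 1 Cl, 1 N, 2 O.
Implicit hydrogens by atom environment:
  6 × C: 1 H each → 6
  5 × C: 2 H each → 10
  2 × C: no H
  2 × O: no H
  1 × Cl: no H
  1 × N: no H
  Total hydrogens = 16.
Molecular formula: C13H16ClNO2

C13H16ClNO2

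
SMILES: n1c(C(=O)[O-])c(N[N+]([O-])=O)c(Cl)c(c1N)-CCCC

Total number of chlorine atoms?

1

The symbol for chlorine appears 1 time in the SMILES.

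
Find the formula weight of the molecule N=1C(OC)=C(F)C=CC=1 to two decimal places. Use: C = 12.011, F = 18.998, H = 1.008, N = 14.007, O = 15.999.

Molecular formula: C6H6FNO.
M = 6×12.011 + 1×18.998 + 6×1.008 + 1×14.007 + 1×15.999 = 127.12 g/mol.

127.12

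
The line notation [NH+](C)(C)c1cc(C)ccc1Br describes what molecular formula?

C9H13BrN+

Heavy atoms from the SMILES: 1 Br, 9 C, 1 N.
Implicit hydrogens by atom environment:
  3 × C: 3 H each → 9
  3 × C (aromatic): 1 H each → 3
  3 × C (aromatic): no H
  1 × Br: no H
  1 × N (charge +1): 1 H
  Total hydrogens = 13.
Net charge +1.
Molecular formula: C9H13BrN+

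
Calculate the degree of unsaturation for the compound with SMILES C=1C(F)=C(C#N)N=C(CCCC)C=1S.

Molecular formula from the SMILES: C10H11FN2S.
DoU = (2C + 2 + N − H − X)/2 = (2·10 + 2 + 2 − 11 − 1)/2 = 12/2 = 6.
(Structurally: 1 ring(s) + 5 π bond(s) = 6.)

6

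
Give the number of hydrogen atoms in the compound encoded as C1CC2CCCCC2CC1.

18

Hydrogens are implicit in SMILES; fill each atom to its normal valence:
  8 × C: 2 H each → 16
  2 × C: 1 H each → 2
  Total hydrogens = 18.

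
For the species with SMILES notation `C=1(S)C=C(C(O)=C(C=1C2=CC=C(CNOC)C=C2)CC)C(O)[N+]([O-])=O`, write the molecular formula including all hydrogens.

C17H20N2O5S

Heavy atoms from the SMILES: 17 C, 2 N, 5 O, 1 S.
Implicit hydrogens by atom environment:
  7 × C (aromatic): no H
  5 × C (aromatic): 1 H each → 5
  2 × C: 3 H each → 6
  2 × C: 2 H each → 4
  2 × O: 1 H each → 2
  2 × O: no H
  1 × C: 1 H
  1 × N: 1 H
  1 × N (charge +1): no H
  1 × O (charge -1): no H
  1 × S: 1 H
  Total hydrogens = 20.
Molecular formula: C17H20N2O5S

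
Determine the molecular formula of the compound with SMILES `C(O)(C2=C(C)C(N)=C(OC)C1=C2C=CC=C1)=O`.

Heavy atoms from the SMILES: 13 C, 1 N, 3 O.
Implicit hydrogens by atom environment:
  6 × C (aromatic): no H
  4 × C (aromatic): 1 H each → 4
  2 × C: 3 H each → 6
  2 × O: no H
  1 × C: no H
  1 × N: 2 H
  1 × O: 1 H
  Total hydrogens = 13.
Molecular formula: C13H13NO3

C13H13NO3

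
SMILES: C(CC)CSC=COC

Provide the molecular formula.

C7H14OS

Heavy atoms from the SMILES: 7 C, 1 O, 1 S.
Implicit hydrogens by atom environment:
  3 × C: 2 H each → 6
  2 × C: 3 H each → 6
  2 × C: 1 H each → 2
  1 × O: no H
  1 × S: no H
  Total hydrogens = 14.
Molecular formula: C7H14OS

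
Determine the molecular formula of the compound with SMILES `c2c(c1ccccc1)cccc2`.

C12H10

Heavy atoms from the SMILES: 12 C.
Implicit hydrogens by atom environment:
  10 × C (aromatic): 1 H each → 10
  2 × C (aromatic): no H
  Total hydrogens = 10.
Molecular formula: C12H10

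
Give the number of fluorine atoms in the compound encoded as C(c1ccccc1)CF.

The symbol for fluorine appears 1 time in the SMILES.

1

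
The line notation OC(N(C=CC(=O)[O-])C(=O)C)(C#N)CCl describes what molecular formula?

Heavy atoms from the SMILES: 8 C, 1 Cl, 2 N, 4 O.
Implicit hydrogens by atom environment:
  4 × C: no H
  2 × C: 1 H each → 2
  2 × N: no H
  2 × O: no H
  1 × C: 3 H
  1 × C: 2 H
  1 × Cl: no H
  1 × O: 1 H
  1 × O (charge -1): no H
  Total hydrogens = 8.
Net charge -1.
Molecular formula: C8H8ClN2O4-

C8H8ClN2O4-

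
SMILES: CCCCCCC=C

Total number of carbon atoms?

8

The symbol for carbon appears 8 times in the SMILES.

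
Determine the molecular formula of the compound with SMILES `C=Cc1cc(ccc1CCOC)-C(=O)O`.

C12H14O3

Heavy atoms from the SMILES: 12 C, 3 O.
Implicit hydrogens by atom environment:
  3 × C: 2 H each → 6
  3 × C (aromatic): 1 H each → 3
  3 × C (aromatic): no H
  2 × O: no H
  1 × C: 3 H
  1 × C: 1 H
  1 × C: no H
  1 × O: 1 H
  Total hydrogens = 14.
Molecular formula: C12H14O3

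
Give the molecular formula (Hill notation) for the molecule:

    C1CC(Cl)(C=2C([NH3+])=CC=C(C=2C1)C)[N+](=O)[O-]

Heavy atoms from the SMILES: 11 C, 1 Cl, 2 N, 2 O.
Implicit hydrogens by atom environment:
  4 × C (aromatic): no H
  3 × C: 2 H each → 6
  2 × C (aromatic): 1 H each → 2
  1 × C: 3 H
  1 × C: no H
  1 × Cl: no H
  1 × N (charge +1): 3 H
  1 × N (charge +1): no H
  1 × O: no H
  1 × O (charge -1): no H
  Total hydrogens = 14.
Net charge +1.
Molecular formula: C11H14ClN2O2+

C11H14ClN2O2+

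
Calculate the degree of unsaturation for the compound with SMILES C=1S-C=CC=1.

3

Molecular formula from the SMILES: C4H4S.
DoU = (2C + 2 + N − H − X)/2 = (2·4 + 2 + 0 − 4 − 0)/2 = 6/2 = 3.
(Structurally: 1 ring(s) + 2 π bond(s) = 3.)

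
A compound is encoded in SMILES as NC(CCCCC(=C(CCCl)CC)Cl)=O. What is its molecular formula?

C11H19Cl2NO

Heavy atoms from the SMILES: 11 C, 2 Cl, 1 N, 1 O.
Implicit hydrogens by atom environment:
  7 × C: 2 H each → 14
  3 × C: no H
  2 × Cl: no H
  1 × C: 3 H
  1 × N: 2 H
  1 × O: no H
  Total hydrogens = 19.
Molecular formula: C11H19Cl2NO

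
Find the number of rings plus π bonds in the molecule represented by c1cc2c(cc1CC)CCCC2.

Molecular formula from the SMILES: C12H16.
DoU = (2C + 2 + N − H − X)/2 = (2·12 + 2 + 0 − 16 − 0)/2 = 10/2 = 5.
(Structurally: 2 ring(s) + 3 π bond(s) = 5.)

5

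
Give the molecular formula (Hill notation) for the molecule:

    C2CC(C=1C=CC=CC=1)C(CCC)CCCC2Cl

C17H25Cl

Heavy atoms from the SMILES: 17 C, 1 Cl.
Implicit hydrogens by atom environment:
  7 × C: 2 H each → 14
  5 × C (aromatic): 1 H each → 5
  3 × C: 1 H each → 3
  1 × C: 3 H
  1 × C (aromatic): no H
  1 × Cl: no H
  Total hydrogens = 25.
Molecular formula: C17H25Cl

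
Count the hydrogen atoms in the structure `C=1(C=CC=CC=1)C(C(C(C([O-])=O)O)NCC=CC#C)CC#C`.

18

Hydrogens are implicit in SMILES; fill each atom to its normal valence:
  7 × C: 1 H each → 7
  5 × C (aromatic): 1 H each → 5
  3 × C: no H
  2 × C: 2 H each → 4
  1 × C (aromatic): no H
  1 × N: 1 H
  1 × O: 1 H
  1 × O: no H
  1 × O (charge -1): no H
  Total hydrogens = 18.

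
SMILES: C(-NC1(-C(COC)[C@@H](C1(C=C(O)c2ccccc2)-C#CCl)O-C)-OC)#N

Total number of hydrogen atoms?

21

Hydrogens are implicit in SMILES; fill each atom to its normal valence:
  6 × C: no H
  5 × C (aromatic): 1 H each → 5
  3 × C: 3 H each → 9
  3 × C: 1 H each → 3
  3 × O: no H
  1 × C: 2 H
  1 × C (aromatic): no H
  1 × Cl: no H
  1 × N: 1 H
  1 × N: no H
  1 × O: 1 H
  Total hydrogens = 21.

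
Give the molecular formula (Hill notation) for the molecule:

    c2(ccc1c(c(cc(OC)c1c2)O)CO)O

C12H12O4

Heavy atoms from the SMILES: 12 C, 4 O.
Implicit hydrogens by atom environment:
  6 × C (aromatic): no H
  4 × C (aromatic): 1 H each → 4
  3 × O: 1 H each → 3
  1 × C: 3 H
  1 × C: 2 H
  1 × O: no H
  Total hydrogens = 12.
Molecular formula: C12H12O4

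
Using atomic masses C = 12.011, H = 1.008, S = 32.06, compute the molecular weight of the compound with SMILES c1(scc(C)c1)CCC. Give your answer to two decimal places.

140.24

Molecular formula: C8H12S.
M = 8×12.011 + 12×1.008 + 1×32.06 = 140.24 g/mol.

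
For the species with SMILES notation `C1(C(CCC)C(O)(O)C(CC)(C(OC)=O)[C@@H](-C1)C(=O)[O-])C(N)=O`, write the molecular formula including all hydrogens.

Heavy atoms from the SMILES: 15 C, 1 N, 7 O.
Implicit hydrogens by atom environment:
  5 × C: no H
  4 × C: 2 H each → 8
  4 × O: no H
  3 × C: 3 H each → 9
  3 × C: 1 H each → 3
  2 × O: 1 H each → 2
  1 × N: 2 H
  1 × O (charge -1): no H
  Total hydrogens = 24.
Net charge -1.
Molecular formula: C15H24NO7-

C15H24NO7-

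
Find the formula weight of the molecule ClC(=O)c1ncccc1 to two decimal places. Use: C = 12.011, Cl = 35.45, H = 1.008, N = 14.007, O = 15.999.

Molecular formula: C6H4ClNO.
M = 6×12.011 + 1×35.45 + 4×1.008 + 1×14.007 + 1×15.999 = 141.55 g/mol.

141.55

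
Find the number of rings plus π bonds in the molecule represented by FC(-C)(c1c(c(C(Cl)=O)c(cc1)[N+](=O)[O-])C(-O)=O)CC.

Molecular formula from the SMILES: C12H11ClFNO5.
DoU = (2C + 2 + N − H − X)/2 = (2·12 + 2 + 1 − 11 − 2)/2 = 14/2 = 7.
(Structurally: 1 ring(s) + 6 π bond(s) = 7.)

7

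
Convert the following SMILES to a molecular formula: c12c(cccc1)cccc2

C10H8

Heavy atoms from the SMILES: 10 C.
Implicit hydrogens by atom environment:
  8 × C (aromatic): 1 H each → 8
  2 × C (aromatic): no H
  Total hydrogens = 8.
Molecular formula: C10H8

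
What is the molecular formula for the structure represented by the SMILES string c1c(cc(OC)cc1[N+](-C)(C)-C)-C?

C11H18NO+

Heavy atoms from the SMILES: 11 C, 1 N, 1 O.
Implicit hydrogens by atom environment:
  5 × C: 3 H each → 15
  3 × C (aromatic): 1 H each → 3
  3 × C (aromatic): no H
  1 × N (charge +1): no H
  1 × O: no H
  Total hydrogens = 18.
Net charge +1.
Molecular formula: C11H18NO+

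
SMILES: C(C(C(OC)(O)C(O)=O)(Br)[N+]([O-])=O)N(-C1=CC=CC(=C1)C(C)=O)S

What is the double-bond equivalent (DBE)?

Molecular formula from the SMILES: C13H15BrN2O7S.
DoU = (2C + 2 + N − H − X)/2 = (2·13 + 2 + 2 − 15 − 1)/2 = 14/2 = 7.
(Structurally: 1 ring(s) + 6 π bond(s) = 7.)

7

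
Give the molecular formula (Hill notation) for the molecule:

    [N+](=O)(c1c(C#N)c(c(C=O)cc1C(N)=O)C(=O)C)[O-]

C11H7N3O5

Heavy atoms from the SMILES: 11 C, 3 N, 5 O.
Implicit hydrogens by atom environment:
  5 × C (aromatic): no H
  4 × O: no H
  3 × C: no H
  1 × C: 3 H
  1 × C (aromatic): 1 H
  1 × C: 1 H
  1 × N: 2 H
  1 × N (charge +1): no H
  1 × N: no H
  1 × O (charge -1): no H
  Total hydrogens = 7.
Molecular formula: C11H7N3O5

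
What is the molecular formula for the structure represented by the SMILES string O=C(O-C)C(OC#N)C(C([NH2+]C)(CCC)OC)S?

C11H21N2O4S+

Heavy atoms from the SMILES: 11 C, 2 N, 4 O, 1 S.
Implicit hydrogens by atom environment:
  4 × C: 3 H each → 12
  4 × O: no H
  3 × C: no H
  2 × C: 2 H each → 4
  2 × C: 1 H each → 2
  1 × N (charge +1): 2 H
  1 × N: no H
  1 × S: 1 H
  Total hydrogens = 21.
Net charge +1.
Molecular formula: C11H21N2O4S+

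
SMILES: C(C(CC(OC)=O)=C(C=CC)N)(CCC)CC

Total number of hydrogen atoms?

Hydrogens are implicit in SMILES; fill each atom to its normal valence:
  4 × C: 3 H each → 12
  4 × C: 2 H each → 8
  3 × C: 1 H each → 3
  3 × C: no H
  2 × O: no H
  1 × N: 2 H
  Total hydrogens = 25.

25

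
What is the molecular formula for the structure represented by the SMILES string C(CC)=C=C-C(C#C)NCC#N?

C10H12N2

Heavy atoms from the SMILES: 10 C, 2 N.
Implicit hydrogens by atom environment:
  4 × C: 1 H each → 4
  3 × C: no H
  2 × C: 2 H each → 4
  1 × C: 3 H
  1 × N: 1 H
  1 × N: no H
  Total hydrogens = 12.
Molecular formula: C10H12N2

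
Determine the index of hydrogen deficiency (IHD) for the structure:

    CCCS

0

Molecular formula from the SMILES: C3H8S.
DoU = (2C + 2 + N − H − X)/2 = (2·3 + 2 + 0 − 8 − 0)/2 = 0/2 = 0.
(Structurally: 0 ring(s) + 0 π bond(s) = 0.)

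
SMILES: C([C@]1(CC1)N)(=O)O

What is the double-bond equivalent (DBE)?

Molecular formula from the SMILES: C4H7NO2.
DoU = (2C + 2 + N − H − X)/2 = (2·4 + 2 + 1 − 7 − 0)/2 = 4/2 = 2.
(Structurally: 1 ring(s) + 1 π bond(s) = 2.)

2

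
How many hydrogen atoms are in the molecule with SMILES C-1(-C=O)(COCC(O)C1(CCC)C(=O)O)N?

17

Hydrogens are implicit in SMILES; fill each atom to its normal valence:
  4 × C: 2 H each → 8
  3 × C: no H
  3 × O: no H
  2 × C: 1 H each → 2
  2 × O: 1 H each → 2
  1 × C: 3 H
  1 × N: 2 H
  Total hydrogens = 17.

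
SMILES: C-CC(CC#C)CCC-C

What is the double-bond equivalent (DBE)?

2

Molecular formula from the SMILES: C10H18.
DoU = (2C + 2 + N − H − X)/2 = (2·10 + 2 + 0 − 18 − 0)/2 = 4/2 = 2.
(Structurally: 0 ring(s) + 2 π bond(s) = 2.)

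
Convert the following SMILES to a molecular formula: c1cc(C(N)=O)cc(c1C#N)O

Heavy atoms from the SMILES: 8 C, 2 N, 2 O.
Implicit hydrogens by atom environment:
  3 × C (aromatic): 1 H each → 3
  3 × C (aromatic): no H
  2 × C: no H
  1 × N: 2 H
  1 × N: no H
  1 × O: 1 H
  1 × O: no H
  Total hydrogens = 6.
Molecular formula: C8H6N2O2

C8H6N2O2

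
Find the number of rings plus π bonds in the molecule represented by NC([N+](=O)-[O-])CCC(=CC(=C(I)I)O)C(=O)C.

Molecular formula from the SMILES: C9H12I2N2O4.
DoU = (2C + 2 + N − H − X)/2 = (2·9 + 2 + 2 − 12 − 2)/2 = 8/2 = 4.
(Structurally: 0 ring(s) + 4 π bond(s) = 4.)

4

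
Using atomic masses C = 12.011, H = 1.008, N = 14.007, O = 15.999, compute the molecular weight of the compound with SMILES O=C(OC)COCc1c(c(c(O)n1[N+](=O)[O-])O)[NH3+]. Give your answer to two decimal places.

262.20

Molecular formula: C8H12N3O7+.
M = 8×12.011 + 12×1.008 + 3×14.007 + 7×15.999 = 262.20 g/mol.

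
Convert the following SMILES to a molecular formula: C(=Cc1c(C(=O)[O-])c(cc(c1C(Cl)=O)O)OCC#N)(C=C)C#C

C16H9ClNO5-

Heavy atoms from the SMILES: 16 C, 1 Cl, 1 N, 5 O.
Implicit hydrogens by atom environment:
  5 × C (aromatic): no H
  5 × C: no H
  3 × C: 1 H each → 3
  3 × O: no H
  2 × C: 2 H each → 4
  1 × C (aromatic): 1 H
  1 × Cl: no H
  1 × N: no H
  1 × O: 1 H
  1 × O (charge -1): no H
  Total hydrogens = 9.
Net charge -1.
Molecular formula: C16H9ClNO5-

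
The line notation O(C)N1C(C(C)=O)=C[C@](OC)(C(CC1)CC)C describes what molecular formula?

C13H23NO3

Heavy atoms from the SMILES: 13 C, 1 N, 3 O.
Implicit hydrogens by atom environment:
  5 × C: 3 H each → 15
  3 × C: 2 H each → 6
  3 × C: no H
  3 × O: no H
  2 × C: 1 H each → 2
  1 × N: no H
  Total hydrogens = 23.
Molecular formula: C13H23NO3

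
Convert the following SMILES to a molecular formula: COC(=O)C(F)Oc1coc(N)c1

Heavy atoms from the SMILES: 7 C, 1 F, 1 N, 4 O.
Implicit hydrogens by atom environment:
  3 × O: no H
  2 × C (aromatic): 1 H each → 2
  2 × C (aromatic): no H
  1 × C: 3 H
  1 × C: 1 H
  1 × C: no H
  1 × F: no H
  1 × N: 2 H
  1 × O (aromatic): no H
  Total hydrogens = 8.
Molecular formula: C7H8FNO4

C7H8FNO4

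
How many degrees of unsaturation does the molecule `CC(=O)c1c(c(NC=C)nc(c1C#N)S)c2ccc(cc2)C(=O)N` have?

13

Molecular formula from the SMILES: C17H14N4O2S.
DoU = (2C + 2 + N − H − X)/2 = (2·17 + 2 + 4 − 14 − 0)/2 = 26/2 = 13.
(Structurally: 2 ring(s) + 11 π bond(s) = 13.)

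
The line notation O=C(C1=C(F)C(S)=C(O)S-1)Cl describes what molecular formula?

C5H2ClFO2S2

Heavy atoms from the SMILES: 5 C, 1 Cl, 1 F, 2 O, 2 S.
Implicit hydrogens by atom environment:
  4 × C (aromatic): no H
  1 × C: no H
  1 × Cl: no H
  1 × F: no H
  1 × O: 1 H
  1 × O: no H
  1 × S: 1 H
  1 × S (aromatic): no H
  Total hydrogens = 2.
Molecular formula: C5H2ClFO2S2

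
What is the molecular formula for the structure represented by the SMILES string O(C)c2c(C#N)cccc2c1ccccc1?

Heavy atoms from the SMILES: 14 C, 1 N, 1 O.
Implicit hydrogens by atom environment:
  8 × C (aromatic): 1 H each → 8
  4 × C (aromatic): no H
  1 × C: 3 H
  1 × C: no H
  1 × N: no H
  1 × O: no H
  Total hydrogens = 11.
Molecular formula: C14H11NO

C14H11NO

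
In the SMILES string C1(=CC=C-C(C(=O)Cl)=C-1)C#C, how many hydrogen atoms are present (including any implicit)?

5

Hydrogens are implicit in SMILES; fill each atom to its normal valence:
  4 × C (aromatic): 1 H each → 4
  2 × C (aromatic): no H
  2 × C: no H
  1 × C: 1 H
  1 × Cl: no H
  1 × O: no H
  Total hydrogens = 5.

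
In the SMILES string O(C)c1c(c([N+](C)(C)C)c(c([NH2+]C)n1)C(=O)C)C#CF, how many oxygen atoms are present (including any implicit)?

The symbol for oxygen appears 2 times in the SMILES.

2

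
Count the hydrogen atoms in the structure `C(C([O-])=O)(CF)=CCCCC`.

12

Hydrogens are implicit in SMILES; fill each atom to its normal valence:
  4 × C: 2 H each → 8
  2 × C: no H
  1 × C: 3 H
  1 × C: 1 H
  1 × F: no H
  1 × O: no H
  1 × O (charge -1): no H
  Total hydrogens = 12.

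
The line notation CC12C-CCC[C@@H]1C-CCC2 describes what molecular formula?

Heavy atoms from the SMILES: 11 C.
Implicit hydrogens by atom environment:
  8 × C: 2 H each → 16
  1 × C: 3 H
  1 × C: 1 H
  1 × C: no H
  Total hydrogens = 20.
Molecular formula: C11H20

C11H20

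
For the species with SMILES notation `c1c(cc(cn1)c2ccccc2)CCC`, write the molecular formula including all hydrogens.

C14H15N

Heavy atoms from the SMILES: 14 C, 1 N.
Implicit hydrogens by atom environment:
  8 × C (aromatic): 1 H each → 8
  3 × C (aromatic): no H
  2 × C: 2 H each → 4
  1 × C: 3 H
  1 × N (aromatic): no H
  Total hydrogens = 15.
Molecular formula: C14H15N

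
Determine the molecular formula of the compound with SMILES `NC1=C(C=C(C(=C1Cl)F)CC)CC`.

C10H13ClFN

Heavy atoms from the SMILES: 10 C, 1 Cl, 1 F, 1 N.
Implicit hydrogens by atom environment:
  5 × C (aromatic): no H
  2 × C: 3 H each → 6
  2 × C: 2 H each → 4
  1 × C (aromatic): 1 H
  1 × Cl: no H
  1 × F: no H
  1 × N: 2 H
  Total hydrogens = 13.
Molecular formula: C10H13ClFN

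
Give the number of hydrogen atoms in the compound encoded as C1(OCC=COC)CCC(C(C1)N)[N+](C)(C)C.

Hydrogens are implicit in SMILES; fill each atom to its normal valence:
  5 × C: 1 H each → 5
  4 × C: 3 H each → 12
  4 × C: 2 H each → 8
  2 × O: no H
  1 × N: 2 H
  1 × N (charge +1): no H
  Total hydrogens = 27.

27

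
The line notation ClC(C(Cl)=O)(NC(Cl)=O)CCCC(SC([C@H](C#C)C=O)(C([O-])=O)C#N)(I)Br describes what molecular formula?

Heavy atoms from the SMILES: 1 Br, 14 C, 3 Cl, 1 I, 2 N, 5 O, 1 S.
Implicit hydrogens by atom environment:
  8 × C: no H
  4 × O: no H
  3 × C: 2 H each → 6
  3 × C: 1 H each → 3
  3 × Cl: no H
  1 × Br: no H
  1 × I: no H
  1 × N: 1 H
  1 × N: no H
  1 × O (charge -1): no H
  1 × S: no H
  Total hydrogens = 10.
Net charge -1.
Molecular formula: C14H10BrCl3IN2O5S-

C14H10BrCl3IN2O5S-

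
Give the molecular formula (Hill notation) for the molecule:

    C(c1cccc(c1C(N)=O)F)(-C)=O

C9H8FNO2

Heavy atoms from the SMILES: 9 C, 1 F, 1 N, 2 O.
Implicit hydrogens by atom environment:
  3 × C (aromatic): 1 H each → 3
  3 × C (aromatic): no H
  2 × C: no H
  2 × O: no H
  1 × C: 3 H
  1 × F: no H
  1 × N: 2 H
  Total hydrogens = 8.
Molecular formula: C9H8FNO2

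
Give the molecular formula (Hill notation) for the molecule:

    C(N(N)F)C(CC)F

C4H10F2N2

Heavy atoms from the SMILES: 4 C, 2 F, 2 N.
Implicit hydrogens by atom environment:
  2 × C: 2 H each → 4
  2 × F: no H
  1 × C: 3 H
  1 × C: 1 H
  1 × N: 2 H
  1 × N: no H
  Total hydrogens = 10.
Molecular formula: C4H10F2N2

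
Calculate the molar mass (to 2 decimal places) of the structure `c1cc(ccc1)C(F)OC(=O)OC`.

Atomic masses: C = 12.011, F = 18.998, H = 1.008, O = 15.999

Molecular formula: C9H9FO3.
M = 9×12.011 + 1×18.998 + 9×1.008 + 3×15.999 = 184.17 g/mol.

184.17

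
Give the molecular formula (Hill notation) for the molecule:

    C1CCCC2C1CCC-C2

C10H18

Heavy atoms from the SMILES: 10 C.
Implicit hydrogens by atom environment:
  8 × C: 2 H each → 16
  2 × C: 1 H each → 2
  Total hydrogens = 18.
Molecular formula: C10H18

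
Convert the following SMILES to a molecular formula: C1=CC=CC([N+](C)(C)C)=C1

Heavy atoms from the SMILES: 9 C, 1 N.
Implicit hydrogens by atom environment:
  5 × C (aromatic): 1 H each → 5
  3 × C: 3 H each → 9
  1 × C (aromatic): no H
  1 × N (charge +1): no H
  Total hydrogens = 14.
Net charge +1.
Molecular formula: C9H14N+

C9H14N+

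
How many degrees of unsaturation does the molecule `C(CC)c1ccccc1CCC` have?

4

Molecular formula from the SMILES: C12H18.
DoU = (2C + 2 + N − H − X)/2 = (2·12 + 2 + 0 − 18 − 0)/2 = 8/2 = 4.
(Structurally: 1 ring(s) + 3 π bond(s) = 4.)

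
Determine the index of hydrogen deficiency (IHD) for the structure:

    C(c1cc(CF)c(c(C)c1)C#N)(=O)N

7

Molecular formula from the SMILES: C10H9FN2O.
DoU = (2C + 2 + N − H − X)/2 = (2·10 + 2 + 2 − 9 − 1)/2 = 14/2 = 7.
(Structurally: 1 ring(s) + 6 π bond(s) = 7.)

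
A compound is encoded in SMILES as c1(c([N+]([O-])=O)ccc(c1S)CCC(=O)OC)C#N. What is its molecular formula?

C11H10N2O4S

Heavy atoms from the SMILES: 11 C, 2 N, 4 O, 1 S.
Implicit hydrogens by atom environment:
  4 × C (aromatic): no H
  3 × O: no H
  2 × C: 2 H each → 4
  2 × C (aromatic): 1 H each → 2
  2 × C: no H
  1 × C: 3 H
  1 × N (charge +1): no H
  1 × N: no H
  1 × O (charge -1): no H
  1 × S: 1 H
  Total hydrogens = 10.
Molecular formula: C11H10N2O4S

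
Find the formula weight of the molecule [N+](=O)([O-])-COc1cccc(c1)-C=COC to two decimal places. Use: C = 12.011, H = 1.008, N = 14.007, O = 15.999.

Molecular formula: C10H11NO4.
M = 10×12.011 + 11×1.008 + 1×14.007 + 4×15.999 = 209.20 g/mol.

209.20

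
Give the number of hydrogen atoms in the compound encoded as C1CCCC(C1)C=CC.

Hydrogens are implicit in SMILES; fill each atom to its normal valence:
  5 × C: 2 H each → 10
  3 × C: 1 H each → 3
  1 × C: 3 H
  Total hydrogens = 16.

16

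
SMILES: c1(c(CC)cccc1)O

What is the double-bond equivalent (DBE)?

Molecular formula from the SMILES: C8H10O.
DoU = (2C + 2 + N − H − X)/2 = (2·8 + 2 + 0 − 10 − 0)/2 = 8/2 = 4.
(Structurally: 1 ring(s) + 3 π bond(s) = 4.)

4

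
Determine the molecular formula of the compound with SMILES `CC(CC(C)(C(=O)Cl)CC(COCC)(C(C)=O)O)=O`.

C13H21ClO5

Heavy atoms from the SMILES: 13 C, 1 Cl, 5 O.
Implicit hydrogens by atom environment:
  5 × C: no H
  4 × C: 3 H each → 12
  4 × C: 2 H each → 8
  4 × O: no H
  1 × Cl: no H
  1 × O: 1 H
  Total hydrogens = 21.
Molecular formula: C13H21ClO5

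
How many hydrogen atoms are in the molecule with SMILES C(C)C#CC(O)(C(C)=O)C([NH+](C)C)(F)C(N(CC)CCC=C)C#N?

29

Hydrogens are implicit in SMILES; fill each atom to its normal valence:
  6 × C: no H
  5 × C: 3 H each → 15
  5 × C: 2 H each → 10
  2 × C: 1 H each → 2
  2 × N: no H
  1 × F: no H
  1 × N (charge +1): 1 H
  1 × O: 1 H
  1 × O: no H
  Total hydrogens = 29.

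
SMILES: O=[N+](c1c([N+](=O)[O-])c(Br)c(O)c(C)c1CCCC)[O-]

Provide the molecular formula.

Heavy atoms from the SMILES: 1 Br, 11 C, 2 N, 5 O.
Implicit hydrogens by atom environment:
  6 × C (aromatic): no H
  3 × C: 2 H each → 6
  2 × C: 3 H each → 6
  2 × N (charge +1): no H
  2 × O: no H
  2 × O (charge -1): no H
  1 × Br: no H
  1 × O: 1 H
  Total hydrogens = 13.
Molecular formula: C11H13BrN2O5

C11H13BrN2O5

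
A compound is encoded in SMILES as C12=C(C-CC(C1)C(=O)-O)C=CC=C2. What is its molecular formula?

Heavy atoms from the SMILES: 11 C, 2 O.
Implicit hydrogens by atom environment:
  4 × C (aromatic): 1 H each → 4
  3 × C: 2 H each → 6
  2 × C (aromatic): no H
  1 × C: 1 H
  1 × C: no H
  1 × O: 1 H
  1 × O: no H
  Total hydrogens = 12.
Molecular formula: C11H12O2

C11H12O2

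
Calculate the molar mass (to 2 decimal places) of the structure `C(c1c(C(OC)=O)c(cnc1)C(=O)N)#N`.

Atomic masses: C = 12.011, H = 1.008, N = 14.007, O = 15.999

Molecular formula: C9H7N3O3.
M = 9×12.011 + 7×1.008 + 3×14.007 + 3×15.999 = 205.17 g/mol.

205.17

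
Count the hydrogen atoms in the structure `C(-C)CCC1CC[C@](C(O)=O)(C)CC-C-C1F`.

25

Hydrogens are implicit in SMILES; fill each atom to its normal valence:
  8 × C: 2 H each → 16
  2 × C: 3 H each → 6
  2 × C: 1 H each → 2
  2 × C: no H
  1 × F: no H
  1 × O: 1 H
  1 × O: no H
  Total hydrogens = 25.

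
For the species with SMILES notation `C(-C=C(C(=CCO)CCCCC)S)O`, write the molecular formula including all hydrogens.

Heavy atoms from the SMILES: 11 C, 2 O, 1 S.
Implicit hydrogens by atom environment:
  6 × C: 2 H each → 12
  2 × C: 1 H each → 2
  2 × C: no H
  2 × O: 1 H each → 2
  1 × C: 3 H
  1 × S: 1 H
  Total hydrogens = 20.
Molecular formula: C11H20O2S

C11H20O2S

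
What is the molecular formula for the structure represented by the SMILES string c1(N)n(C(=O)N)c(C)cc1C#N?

C7H8N4O

Heavy atoms from the SMILES: 7 C, 4 N, 1 O.
Implicit hydrogens by atom environment:
  3 × C (aromatic): no H
  2 × C: no H
  2 × N: 2 H each → 4
  1 × C: 3 H
  1 × C (aromatic): 1 H
  1 × N (aromatic): no H
  1 × N: no H
  1 × O: no H
  Total hydrogens = 8.
Molecular formula: C7H8N4O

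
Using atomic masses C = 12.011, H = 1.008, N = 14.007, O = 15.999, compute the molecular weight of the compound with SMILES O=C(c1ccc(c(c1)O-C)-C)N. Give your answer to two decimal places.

Molecular formula: C9H11NO2.
M = 9×12.011 + 11×1.008 + 1×14.007 + 2×15.999 = 165.19 g/mol.

165.19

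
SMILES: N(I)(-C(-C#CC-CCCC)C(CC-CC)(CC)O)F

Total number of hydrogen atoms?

27

Hydrogens are implicit in SMILES; fill each atom to its normal valence:
  8 × C: 2 H each → 16
  3 × C: 3 H each → 9
  3 × C: no H
  1 × C: 1 H
  1 × F: no H
  1 × I: no H
  1 × N: no H
  1 × O: 1 H
  Total hydrogens = 27.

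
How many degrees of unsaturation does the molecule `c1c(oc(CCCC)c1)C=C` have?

4

Molecular formula from the SMILES: C10H14O.
DoU = (2C + 2 + N − H − X)/2 = (2·10 + 2 + 0 − 14 − 0)/2 = 8/2 = 4.
(Structurally: 1 ring(s) + 3 π bond(s) = 4.)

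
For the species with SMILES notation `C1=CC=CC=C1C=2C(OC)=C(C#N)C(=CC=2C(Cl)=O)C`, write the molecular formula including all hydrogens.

C16H12ClNO2

Heavy atoms from the SMILES: 16 C, 1 Cl, 1 N, 2 O.
Implicit hydrogens by atom environment:
  6 × C (aromatic): 1 H each → 6
  6 × C (aromatic): no H
  2 × C: 3 H each → 6
  2 × C: no H
  2 × O: no H
  1 × Cl: no H
  1 × N: no H
  Total hydrogens = 12.
Molecular formula: C16H12ClNO2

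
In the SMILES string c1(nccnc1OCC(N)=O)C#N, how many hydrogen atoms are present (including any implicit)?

Hydrogens are implicit in SMILES; fill each atom to its normal valence:
  2 × C (aromatic): 1 H each → 2
  2 × C (aromatic): no H
  2 × C: no H
  2 × N (aromatic): no H
  2 × O: no H
  1 × C: 2 H
  1 × N: 2 H
  1 × N: no H
  Total hydrogens = 6.

6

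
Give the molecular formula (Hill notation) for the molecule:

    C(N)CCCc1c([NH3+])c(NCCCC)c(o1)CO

C13H26N3O2+

Heavy atoms from the SMILES: 13 C, 3 N, 2 O.
Implicit hydrogens by atom environment:
  8 × C: 2 H each → 16
  4 × C (aromatic): no H
  1 × C: 3 H
  1 × N (charge +1): 3 H
  1 × N: 2 H
  1 × N: 1 H
  1 × O: 1 H
  1 × O (aromatic): no H
  Total hydrogens = 26.
Net charge +1.
Molecular formula: C13H26N3O2+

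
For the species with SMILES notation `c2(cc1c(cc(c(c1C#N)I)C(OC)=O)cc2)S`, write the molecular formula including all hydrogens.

C13H8INO2S

Heavy atoms from the SMILES: 13 C, 1 I, 1 N, 2 O, 1 S.
Implicit hydrogens by atom environment:
  6 × C (aromatic): no H
  4 × C (aromatic): 1 H each → 4
  2 × C: no H
  2 × O: no H
  1 × C: 3 H
  1 × I: no H
  1 × N: no H
  1 × S: 1 H
  Total hydrogens = 8.
Molecular formula: C13H8INO2S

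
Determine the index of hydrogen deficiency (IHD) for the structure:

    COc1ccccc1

4

Molecular formula from the SMILES: C7H8O.
DoU = (2C + 2 + N − H − X)/2 = (2·7 + 2 + 0 − 8 − 0)/2 = 8/2 = 4.
(Structurally: 1 ring(s) + 3 π bond(s) = 4.)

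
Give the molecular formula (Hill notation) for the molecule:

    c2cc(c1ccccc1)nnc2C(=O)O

Heavy atoms from the SMILES: 11 C, 2 N, 2 O.
Implicit hydrogens by atom environment:
  7 × C (aromatic): 1 H each → 7
  3 × C (aromatic): no H
  2 × N (aromatic): no H
  1 × C: no H
  1 × O: 1 H
  1 × O: no H
  Total hydrogens = 8.
Molecular formula: C11H8N2O2

C11H8N2O2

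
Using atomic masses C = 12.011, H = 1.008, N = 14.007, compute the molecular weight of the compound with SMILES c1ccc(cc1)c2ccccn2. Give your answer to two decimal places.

155.20

Molecular formula: C11H9N.
M = 11×12.011 + 9×1.008 + 1×14.007 = 155.20 g/mol.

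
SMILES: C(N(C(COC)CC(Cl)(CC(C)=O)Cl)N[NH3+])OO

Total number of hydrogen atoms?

Hydrogens are implicit in SMILES; fill each atom to its normal valence:
  4 × C: 2 H each → 8
  3 × O: no H
  2 × C: 3 H each → 6
  2 × C: no H
  2 × Cl: no H
  1 × C: 1 H
  1 × N (charge +1): 3 H
  1 × N: 1 H
  1 × N: no H
  1 × O: 1 H
  Total hydrogens = 20.

20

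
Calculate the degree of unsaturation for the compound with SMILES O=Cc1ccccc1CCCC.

5

Molecular formula from the SMILES: C11H14O.
DoU = (2C + 2 + N − H − X)/2 = (2·11 + 2 + 0 − 14 − 0)/2 = 10/2 = 5.
(Structurally: 1 ring(s) + 4 π bond(s) = 5.)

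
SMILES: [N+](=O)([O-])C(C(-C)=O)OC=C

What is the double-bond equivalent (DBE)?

3

Molecular formula from the SMILES: C5H7NO4.
DoU = (2C + 2 + N − H − X)/2 = (2·5 + 2 + 1 − 7 − 0)/2 = 6/2 = 3.
(Structurally: 0 ring(s) + 3 π bond(s) = 3.)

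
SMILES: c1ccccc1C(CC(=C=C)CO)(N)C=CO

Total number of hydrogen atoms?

Hydrogens are implicit in SMILES; fill each atom to its normal valence:
  5 × C (aromatic): 1 H each → 5
  3 × C: 2 H each → 6
  3 × C: no H
  2 × C: 1 H each → 2
  2 × O: 1 H each → 2
  1 × C (aromatic): no H
  1 × N: 2 H
  Total hydrogens = 17.

17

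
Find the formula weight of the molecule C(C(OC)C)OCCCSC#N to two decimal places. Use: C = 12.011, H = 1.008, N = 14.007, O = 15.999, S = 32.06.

Molecular formula: C8H15NO2S.
M = 8×12.011 + 15×1.008 + 1×14.007 + 2×15.999 + 1×32.06 = 189.27 g/mol.

189.27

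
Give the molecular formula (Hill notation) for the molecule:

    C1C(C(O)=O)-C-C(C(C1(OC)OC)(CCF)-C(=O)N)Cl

Heavy atoms from the SMILES: 12 C, 1 Cl, 1 F, 1 N, 5 O.
Implicit hydrogens by atom environment:
  4 × C: 2 H each → 8
  4 × C: no H
  4 × O: no H
  2 × C: 3 H each → 6
  2 × C: 1 H each → 2
  1 × Cl: no H
  1 × F: no H
  1 × N: 2 H
  1 × O: 1 H
  Total hydrogens = 19.
Molecular formula: C12H19ClFNO5

C12H19ClFNO5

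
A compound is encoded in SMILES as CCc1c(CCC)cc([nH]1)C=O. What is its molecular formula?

C10H15NO

Heavy atoms from the SMILES: 10 C, 1 N, 1 O.
Implicit hydrogens by atom environment:
  3 × C: 2 H each → 6
  3 × C (aromatic): no H
  2 × C: 3 H each → 6
  1 × C (aromatic): 1 H
  1 × C: 1 H
  1 × N (aromatic): 1 H
  1 × O: no H
  Total hydrogens = 15.
Molecular formula: C10H15NO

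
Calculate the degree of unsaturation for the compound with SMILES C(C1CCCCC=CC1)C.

Molecular formula from the SMILES: C10H18.
DoU = (2C + 2 + N − H − X)/2 = (2·10 + 2 + 0 − 18 − 0)/2 = 4/2 = 2.
(Structurally: 1 ring(s) + 1 π bond(s) = 2.)

2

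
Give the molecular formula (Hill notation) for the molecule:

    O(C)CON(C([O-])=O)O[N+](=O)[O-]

Heavy atoms from the SMILES: 3 C, 2 N, 7 O.
Implicit hydrogens by atom environment:
  5 × O: no H
  2 × O (charge -1): no H
  1 × C: 3 H
  1 × C: 2 H
  1 × C: no H
  1 × N: no H
  1 × N (charge +1): no H
  Total hydrogens = 5.
Net charge -1.
Molecular formula: C3H5N2O7-

C3H5N2O7-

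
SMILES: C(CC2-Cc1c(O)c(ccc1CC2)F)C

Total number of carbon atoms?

The symbol for carbon appears 13 times in the SMILES. Lowercase c denotes aromatic carbon and counts toward C.

13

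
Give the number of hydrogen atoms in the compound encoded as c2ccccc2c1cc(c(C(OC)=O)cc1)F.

Hydrogens are implicit in SMILES; fill each atom to its normal valence:
  8 × C (aromatic): 1 H each → 8
  4 × C (aromatic): no H
  2 × O: no H
  1 × C: 3 H
  1 × C: no H
  1 × F: no H
  Total hydrogens = 11.

11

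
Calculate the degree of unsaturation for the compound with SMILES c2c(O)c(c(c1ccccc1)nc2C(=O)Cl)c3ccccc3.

13

Molecular formula from the SMILES: C18H12ClNO2.
DoU = (2C + 2 + N − H − X)/2 = (2·18 + 2 + 1 − 12 − 1)/2 = 26/2 = 13.
(Structurally: 3 ring(s) + 10 π bond(s) = 13.)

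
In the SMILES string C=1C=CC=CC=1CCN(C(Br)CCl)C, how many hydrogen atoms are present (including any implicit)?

15

Hydrogens are implicit in SMILES; fill each atom to its normal valence:
  5 × C (aromatic): 1 H each → 5
  3 × C: 2 H each → 6
  1 × Br: no H
  1 × C: 3 H
  1 × C: 1 H
  1 × C (aromatic): no H
  1 × Cl: no H
  1 × N: no H
  Total hydrogens = 15.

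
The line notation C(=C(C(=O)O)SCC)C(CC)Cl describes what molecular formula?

Heavy atoms from the SMILES: 8 C, 1 Cl, 2 O, 1 S.
Implicit hydrogens by atom environment:
  2 × C: 3 H each → 6
  2 × C: 2 H each → 4
  2 × C: 1 H each → 2
  2 × C: no H
  1 × Cl: no H
  1 × O: 1 H
  1 × O: no H
  1 × S: no H
  Total hydrogens = 13.
Molecular formula: C8H13ClO2S

C8H13ClO2S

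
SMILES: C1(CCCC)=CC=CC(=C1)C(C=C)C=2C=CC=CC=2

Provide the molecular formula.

C19H22

Heavy atoms from the SMILES: 19 C.
Implicit hydrogens by atom environment:
  9 × C (aromatic): 1 H each → 9
  4 × C: 2 H each → 8
  3 × C (aromatic): no H
  2 × C: 1 H each → 2
  1 × C: 3 H
  Total hydrogens = 22.
Molecular formula: C19H22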